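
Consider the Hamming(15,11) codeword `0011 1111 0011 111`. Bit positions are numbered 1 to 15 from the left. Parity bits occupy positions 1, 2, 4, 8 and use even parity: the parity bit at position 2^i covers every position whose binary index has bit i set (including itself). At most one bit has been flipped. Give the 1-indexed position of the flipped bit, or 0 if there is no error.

0

s1: b1⊕b3⊕b5⊕b7⊕b9⊕b11⊕b13⊕b15 = 0⊕1⊕1⊕1⊕0⊕1⊕1⊕1 = 0
s2: b2⊕b3⊕b6⊕b7⊕b10⊕b11⊕b14⊕b15 = 0⊕1⊕1⊕1⊕0⊕1⊕1⊕1 = 0
s4: b4⊕b5⊕b6⊕b7⊕b12⊕b13⊕b14⊕b15 = 1⊕1⊕1⊕1⊕1⊕1⊕1⊕1 = 0
s8: b8⊕b9⊕b10⊕b11⊕b12⊕b13⊕b14⊕b15 = 1⊕0⊕0⊕1⊕1⊕1⊕1⊕1 = 0
Syndrome (s8...s1) = 0000 → position 0 (no error).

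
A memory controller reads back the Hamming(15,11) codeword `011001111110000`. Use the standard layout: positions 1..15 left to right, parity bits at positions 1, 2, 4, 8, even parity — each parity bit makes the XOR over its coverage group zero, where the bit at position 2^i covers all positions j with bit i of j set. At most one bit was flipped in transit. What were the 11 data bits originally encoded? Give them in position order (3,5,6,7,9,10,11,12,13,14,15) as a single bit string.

s1: b1⊕b3⊕b5⊕b7⊕b9⊕b11⊕b13⊕b15 = 0⊕1⊕0⊕1⊕1⊕1⊕0⊕0 = 0
s2: b2⊕b3⊕b6⊕b7⊕b10⊕b11⊕b14⊕b15 = 1⊕1⊕1⊕1⊕1⊕1⊕0⊕0 = 0
s4: b4⊕b5⊕b6⊕b7⊕b12⊕b13⊕b14⊕b15 = 0⊕0⊕1⊕1⊕0⊕0⊕0⊕0 = 0
s8: b8⊕b9⊕b10⊕b11⊕b12⊕b13⊕b14⊕b15 = 1⊕1⊕1⊕1⊕0⊕0⊕0⊕0 = 0
Syndrome (s8...s1) = 0000 → position 0 (no error).
No correction needed.
Data bits at positions 3,5,6,7,9,10,11,12,13,14,15: 10111110000

10111110000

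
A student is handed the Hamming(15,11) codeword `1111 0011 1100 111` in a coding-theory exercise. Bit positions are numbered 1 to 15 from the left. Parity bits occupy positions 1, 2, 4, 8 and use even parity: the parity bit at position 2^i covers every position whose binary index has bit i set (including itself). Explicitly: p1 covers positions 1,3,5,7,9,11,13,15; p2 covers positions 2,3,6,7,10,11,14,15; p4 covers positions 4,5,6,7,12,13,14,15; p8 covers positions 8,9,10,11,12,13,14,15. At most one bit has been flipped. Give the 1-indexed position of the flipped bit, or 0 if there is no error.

s1: b1⊕b3⊕b5⊕b7⊕b9⊕b11⊕b13⊕b15 = 1⊕1⊕0⊕1⊕1⊕0⊕1⊕1 = 0
s2: b2⊕b3⊕b6⊕b7⊕b10⊕b11⊕b14⊕b15 = 1⊕1⊕0⊕1⊕1⊕0⊕1⊕1 = 0
s4: b4⊕b5⊕b6⊕b7⊕b12⊕b13⊕b14⊕b15 = 1⊕0⊕0⊕1⊕0⊕1⊕1⊕1 = 1
s8: b8⊕b9⊕b10⊕b11⊕b12⊕b13⊕b14⊕b15 = 1⊕1⊕1⊕0⊕0⊕1⊕1⊕1 = 0
Syndrome (s8...s1) = 0100 → position 4.

4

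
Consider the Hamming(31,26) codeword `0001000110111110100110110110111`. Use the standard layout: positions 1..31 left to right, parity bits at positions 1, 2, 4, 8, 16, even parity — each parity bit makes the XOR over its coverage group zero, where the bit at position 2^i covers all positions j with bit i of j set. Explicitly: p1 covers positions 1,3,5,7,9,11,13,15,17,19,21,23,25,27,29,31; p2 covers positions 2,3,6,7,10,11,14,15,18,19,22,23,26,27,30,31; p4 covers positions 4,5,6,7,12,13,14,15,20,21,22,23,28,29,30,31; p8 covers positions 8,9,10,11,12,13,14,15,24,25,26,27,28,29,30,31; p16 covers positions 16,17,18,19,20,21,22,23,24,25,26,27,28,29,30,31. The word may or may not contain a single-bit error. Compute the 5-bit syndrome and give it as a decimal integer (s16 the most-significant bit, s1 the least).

s1: b1⊕b3⊕b5⊕b7⊕b9⊕b11⊕b13⊕b15⊕b17⊕b19⊕b21⊕b23⊕b25⊕b27⊕b29⊕b31 = 0⊕0⊕0⊕0⊕1⊕1⊕1⊕1⊕1⊕0⊕1⊕1⊕0⊕1⊕1⊕1 = 0
s2: b2⊕b3⊕b6⊕b7⊕b10⊕b11⊕b14⊕b15⊕b18⊕b19⊕b22⊕b23⊕b26⊕b27⊕b30⊕b31 = 0⊕0⊕0⊕0⊕0⊕1⊕1⊕1⊕0⊕0⊕0⊕1⊕1⊕1⊕1⊕1 = 0
s4: b4⊕b5⊕b6⊕b7⊕b12⊕b13⊕b14⊕b15⊕b20⊕b21⊕b22⊕b23⊕b28⊕b29⊕b30⊕b31 = 1⊕0⊕0⊕0⊕1⊕1⊕1⊕1⊕1⊕1⊕0⊕1⊕0⊕1⊕1⊕1 = 1
s8: b8⊕b9⊕b10⊕b11⊕b12⊕b13⊕b14⊕b15⊕b24⊕b25⊕b26⊕b27⊕b28⊕b29⊕b30⊕b31 = 1⊕1⊕0⊕1⊕1⊕1⊕1⊕1⊕1⊕0⊕1⊕1⊕0⊕1⊕1⊕1 = 1
s16: b16⊕b17⊕b18⊕b19⊕b20⊕b21⊕b22⊕b23⊕b24⊕b25⊕b26⊕b27⊕b28⊕b29⊕b30⊕b31 = 0⊕1⊕0⊕0⊕1⊕1⊕0⊕1⊕1⊕0⊕1⊕1⊕0⊕1⊕1⊕1 = 0
Syndrome (s16...s1) = 01100 → position 12.

12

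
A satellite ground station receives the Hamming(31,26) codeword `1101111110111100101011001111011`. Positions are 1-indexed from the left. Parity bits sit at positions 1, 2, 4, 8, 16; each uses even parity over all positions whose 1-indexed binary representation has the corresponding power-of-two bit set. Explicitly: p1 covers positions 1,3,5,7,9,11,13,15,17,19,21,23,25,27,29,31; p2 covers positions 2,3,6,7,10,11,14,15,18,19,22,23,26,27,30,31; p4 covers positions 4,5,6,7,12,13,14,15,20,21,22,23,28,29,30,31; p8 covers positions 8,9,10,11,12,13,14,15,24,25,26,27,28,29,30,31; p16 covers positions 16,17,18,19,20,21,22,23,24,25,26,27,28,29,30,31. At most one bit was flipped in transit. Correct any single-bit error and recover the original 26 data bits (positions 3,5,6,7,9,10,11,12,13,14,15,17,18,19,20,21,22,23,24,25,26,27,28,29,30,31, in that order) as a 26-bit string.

01111011110101011001111011

s1: b1⊕b3⊕b5⊕b7⊕b9⊕b11⊕b13⊕b15⊕b17⊕b19⊕b21⊕b23⊕b25⊕b27⊕b29⊕b31 = 1⊕0⊕1⊕1⊕1⊕1⊕1⊕0⊕1⊕1⊕1⊕0⊕1⊕1⊕0⊕1 = 0
s2: b2⊕b3⊕b6⊕b7⊕b10⊕b11⊕b14⊕b15⊕b18⊕b19⊕b22⊕b23⊕b26⊕b27⊕b30⊕b31 = 1⊕0⊕1⊕1⊕0⊕1⊕1⊕0⊕0⊕1⊕1⊕0⊕1⊕1⊕1⊕1 = 1
s4: b4⊕b5⊕b6⊕b7⊕b12⊕b13⊕b14⊕b15⊕b20⊕b21⊕b22⊕b23⊕b28⊕b29⊕b30⊕b31 = 1⊕1⊕1⊕1⊕1⊕1⊕1⊕0⊕0⊕1⊕1⊕0⊕1⊕0⊕1⊕1 = 0
s8: b8⊕b9⊕b10⊕b11⊕b12⊕b13⊕b14⊕b15⊕b24⊕b25⊕b26⊕b27⊕b28⊕b29⊕b30⊕b31 = 1⊕1⊕0⊕1⊕1⊕1⊕1⊕0⊕0⊕1⊕1⊕1⊕1⊕0⊕1⊕1 = 0
s16: b16⊕b17⊕b18⊕b19⊕b20⊕b21⊕b22⊕b23⊕b24⊕b25⊕b26⊕b27⊕b28⊕b29⊕b30⊕b31 = 0⊕1⊕0⊕1⊕0⊕1⊕1⊕0⊕0⊕1⊕1⊕1⊕1⊕0⊕1⊕1 = 0
Syndrome (s16...s1) = 00010 → position 2.
Flip bit 2: corrected codeword = 1001111110111100101011001111011
Data bits at positions 3,5,6,7,9,10,11,12,13,14,15,17,18,19,20,21,22,23,24,25,26,27,28,29,30,31: 01111011110101011001111011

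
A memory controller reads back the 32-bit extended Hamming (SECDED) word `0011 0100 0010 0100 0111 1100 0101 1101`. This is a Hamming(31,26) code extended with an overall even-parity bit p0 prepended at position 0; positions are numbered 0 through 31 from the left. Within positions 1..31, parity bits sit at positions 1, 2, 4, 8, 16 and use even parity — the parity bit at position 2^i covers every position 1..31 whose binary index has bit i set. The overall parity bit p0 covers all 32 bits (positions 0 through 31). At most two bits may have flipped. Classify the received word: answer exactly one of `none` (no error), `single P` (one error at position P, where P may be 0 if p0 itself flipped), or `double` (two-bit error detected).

single 14

s1: b1⊕b3⊕b5⊕b7⊕b9⊕b11⊕b13⊕b15⊕b17⊕b19⊕b21⊕b23⊕b25⊕b27⊕b29⊕b31 = 0⊕1⊕1⊕0⊕0⊕0⊕1⊕0⊕1⊕1⊕1⊕0⊕1⊕1⊕1⊕1 = 0
s2: b2⊕b3⊕b6⊕b7⊕b10⊕b11⊕b14⊕b15⊕b18⊕b19⊕b22⊕b23⊕b26⊕b27⊕b30⊕b31 = 1⊕1⊕0⊕0⊕1⊕0⊕0⊕0⊕1⊕1⊕0⊕0⊕0⊕1⊕0⊕1 = 1
s4: b4⊕b5⊕b6⊕b7⊕b12⊕b13⊕b14⊕b15⊕b20⊕b21⊕b22⊕b23⊕b28⊕b29⊕b30⊕b31 = 0⊕1⊕0⊕0⊕0⊕1⊕0⊕0⊕1⊕1⊕0⊕0⊕1⊕1⊕0⊕1 = 1
s8: b8⊕b9⊕b10⊕b11⊕b12⊕b13⊕b14⊕b15⊕b24⊕b25⊕b26⊕b27⊕b28⊕b29⊕b30⊕b31 = 0⊕0⊕1⊕0⊕0⊕1⊕0⊕0⊕0⊕1⊕0⊕1⊕1⊕1⊕0⊕1 = 1
s16: b16⊕b17⊕b18⊕b19⊕b20⊕b21⊕b22⊕b23⊕b24⊕b25⊕b26⊕b27⊕b28⊕b29⊕b30⊕b31 = 0⊕1⊕1⊕1⊕1⊕1⊕0⊕0⊕0⊕1⊕0⊕1⊕1⊕1⊕0⊕1 = 0
Syndrome (s16...s1) = 01110 → position 14.
Overall parity (XOR of all 32 bits, including p0): 0⊕0⊕1⊕1⊕0⊕1⊕0⊕0⊕0⊕0⊕1⊕0⊕0⊕1⊕0⊕0⊕0⊕1⊕1⊕1⊕1⊕1⊕0⊕0⊕0⊕1⊕0⊕1⊕1⊕1⊕0⊕1 = 1
Overall=1, syndrome position=14 → single-bit error at position 14.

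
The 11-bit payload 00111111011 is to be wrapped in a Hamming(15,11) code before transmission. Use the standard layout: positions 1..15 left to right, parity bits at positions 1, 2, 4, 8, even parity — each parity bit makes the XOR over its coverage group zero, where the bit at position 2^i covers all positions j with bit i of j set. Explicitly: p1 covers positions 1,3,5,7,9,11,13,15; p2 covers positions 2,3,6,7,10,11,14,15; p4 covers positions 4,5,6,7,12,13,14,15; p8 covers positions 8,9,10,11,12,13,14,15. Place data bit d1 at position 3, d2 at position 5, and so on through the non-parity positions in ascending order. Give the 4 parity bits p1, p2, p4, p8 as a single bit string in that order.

0010

Place data bits at non-power-of-two positions: b3=0, b5=0, b6=1, b7=1, b9=1, b10=1, b11=1, b12=1, b13=0, b14=1, b15=1.
p1 = XOR of data positions {3,5,7,9,11,13,15} = 0⊕0⊕1⊕1⊕1⊕0⊕1 = 0
p2 = XOR of data positions {3,6,7,10,11,14,15} = 0⊕1⊕1⊕1⊕1⊕1⊕1 = 0
p4 = XOR of data positions {5,6,7,12,13,14,15} = 0⊕1⊕1⊕1⊕0⊕1⊕1 = 1
p8 = XOR of data positions {9,10,11,12,13,14,15} = 1⊕1⊕1⊕1⊕0⊕1⊕1 = 0
Parity bits p1,p2,p4,p8 = 0010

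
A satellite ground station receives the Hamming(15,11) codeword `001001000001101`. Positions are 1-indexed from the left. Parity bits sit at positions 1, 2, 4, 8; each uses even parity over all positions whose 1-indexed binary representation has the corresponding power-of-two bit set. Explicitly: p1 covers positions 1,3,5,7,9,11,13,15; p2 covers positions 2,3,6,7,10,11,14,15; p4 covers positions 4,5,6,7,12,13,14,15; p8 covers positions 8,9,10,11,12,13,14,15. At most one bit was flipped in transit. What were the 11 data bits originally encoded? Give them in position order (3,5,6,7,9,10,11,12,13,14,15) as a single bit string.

s1: b1⊕b3⊕b5⊕b7⊕b9⊕b11⊕b13⊕b15 = 0⊕1⊕0⊕0⊕0⊕0⊕1⊕1 = 1
s2: b2⊕b3⊕b6⊕b7⊕b10⊕b11⊕b14⊕b15 = 0⊕1⊕1⊕0⊕0⊕0⊕0⊕1 = 1
s4: b4⊕b5⊕b6⊕b7⊕b12⊕b13⊕b14⊕b15 = 0⊕0⊕1⊕0⊕1⊕1⊕0⊕1 = 0
s8: b8⊕b9⊕b10⊕b11⊕b12⊕b13⊕b14⊕b15 = 0⊕0⊕0⊕0⊕1⊕1⊕0⊕1 = 1
Syndrome (s8...s1) = 1011 → position 11.
Flip bit 11: corrected codeword = 001001000011101
Data bits at positions 3,5,6,7,9,10,11,12,13,14,15: 10100011101

10100011101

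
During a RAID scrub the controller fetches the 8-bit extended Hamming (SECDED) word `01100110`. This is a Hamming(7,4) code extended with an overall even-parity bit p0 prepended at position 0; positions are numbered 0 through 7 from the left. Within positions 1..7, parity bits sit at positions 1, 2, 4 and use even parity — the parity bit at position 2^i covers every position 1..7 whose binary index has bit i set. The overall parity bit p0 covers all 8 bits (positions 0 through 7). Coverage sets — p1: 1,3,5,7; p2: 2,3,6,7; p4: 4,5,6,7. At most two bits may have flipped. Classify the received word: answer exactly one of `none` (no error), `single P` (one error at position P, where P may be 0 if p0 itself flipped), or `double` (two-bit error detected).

none

s1: b1⊕b3⊕b5⊕b7 = 1⊕0⊕1⊕0 = 0
s2: b2⊕b3⊕b6⊕b7 = 1⊕0⊕1⊕0 = 0
s4: b4⊕b5⊕b6⊕b7 = 0⊕1⊕1⊕0 = 0
Syndrome (s4...s1) = 000 → position 0 (no error).
Overall parity (XOR of all 8 bits, including p0): 0⊕1⊕1⊕0⊕0⊕1⊕1⊕0 = 0
Overall=0, syndrome position=0 → no error.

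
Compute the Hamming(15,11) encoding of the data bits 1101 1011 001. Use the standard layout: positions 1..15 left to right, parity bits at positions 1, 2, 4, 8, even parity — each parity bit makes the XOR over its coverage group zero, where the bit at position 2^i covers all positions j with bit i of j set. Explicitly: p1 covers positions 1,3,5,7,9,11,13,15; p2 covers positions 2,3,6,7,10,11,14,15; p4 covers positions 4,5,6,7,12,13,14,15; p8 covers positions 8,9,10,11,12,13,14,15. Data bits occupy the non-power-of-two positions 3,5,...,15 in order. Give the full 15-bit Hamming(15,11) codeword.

Place data bits at non-power-of-two positions: b3=1, b5=1, b6=0, b7=1, b9=1, b10=0, b11=1, b12=1, b13=0, b14=0, b15=1.
p1 = XOR of data positions {3,5,7,9,11,13,15} = 1⊕1⊕1⊕1⊕1⊕0⊕1 = 0
p2 = XOR of data positions {3,6,7,10,11,14,15} = 1⊕0⊕1⊕0⊕1⊕0⊕1 = 0
p4 = XOR of data positions {5,6,7,12,13,14,15} = 1⊕0⊕1⊕1⊕0⊕0⊕1 = 0
p8 = XOR of data positions {9,10,11,12,13,14,15} = 1⊕0⊕1⊕1⊕0⊕0⊕1 = 0
Codeword b1..b15 = 001010101011001

001010101011001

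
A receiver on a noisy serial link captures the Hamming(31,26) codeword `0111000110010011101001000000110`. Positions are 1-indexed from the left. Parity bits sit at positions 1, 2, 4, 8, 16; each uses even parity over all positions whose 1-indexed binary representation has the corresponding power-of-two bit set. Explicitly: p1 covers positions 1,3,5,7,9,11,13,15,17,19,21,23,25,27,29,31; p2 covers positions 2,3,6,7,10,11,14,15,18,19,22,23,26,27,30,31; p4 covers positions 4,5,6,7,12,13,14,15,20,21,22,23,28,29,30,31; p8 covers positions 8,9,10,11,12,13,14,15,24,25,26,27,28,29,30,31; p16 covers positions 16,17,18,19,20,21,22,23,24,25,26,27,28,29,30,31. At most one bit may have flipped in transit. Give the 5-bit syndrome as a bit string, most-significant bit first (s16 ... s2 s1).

00000

s1: b1⊕b3⊕b5⊕b7⊕b9⊕b11⊕b13⊕b15⊕b17⊕b19⊕b21⊕b23⊕b25⊕b27⊕b29⊕b31 = 0⊕1⊕0⊕0⊕1⊕0⊕0⊕1⊕1⊕1⊕0⊕0⊕0⊕0⊕1⊕0 = 0
s2: b2⊕b3⊕b6⊕b7⊕b10⊕b11⊕b14⊕b15⊕b18⊕b19⊕b22⊕b23⊕b26⊕b27⊕b30⊕b31 = 1⊕1⊕0⊕0⊕0⊕0⊕0⊕1⊕0⊕1⊕1⊕0⊕0⊕0⊕1⊕0 = 0
s4: b4⊕b5⊕b6⊕b7⊕b12⊕b13⊕b14⊕b15⊕b20⊕b21⊕b22⊕b23⊕b28⊕b29⊕b30⊕b31 = 1⊕0⊕0⊕0⊕1⊕0⊕0⊕1⊕0⊕0⊕1⊕0⊕0⊕1⊕1⊕0 = 0
s8: b8⊕b9⊕b10⊕b11⊕b12⊕b13⊕b14⊕b15⊕b24⊕b25⊕b26⊕b27⊕b28⊕b29⊕b30⊕b31 = 1⊕1⊕0⊕0⊕1⊕0⊕0⊕1⊕0⊕0⊕0⊕0⊕0⊕1⊕1⊕0 = 0
s16: b16⊕b17⊕b18⊕b19⊕b20⊕b21⊕b22⊕b23⊕b24⊕b25⊕b26⊕b27⊕b28⊕b29⊕b30⊕b31 = 1⊕1⊕0⊕1⊕0⊕0⊕1⊕0⊕0⊕0⊕0⊕0⊕0⊕1⊕1⊕0 = 0
Syndrome (s16...s1) = 00000 → position 0 (no error).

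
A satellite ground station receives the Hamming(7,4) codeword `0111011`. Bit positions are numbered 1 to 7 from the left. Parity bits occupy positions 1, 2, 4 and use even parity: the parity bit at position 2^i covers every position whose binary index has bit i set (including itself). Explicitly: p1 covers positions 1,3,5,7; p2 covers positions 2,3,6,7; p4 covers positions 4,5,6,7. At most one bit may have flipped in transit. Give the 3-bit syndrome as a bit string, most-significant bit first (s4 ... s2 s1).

s1: b1⊕b3⊕b5⊕b7 = 0⊕1⊕0⊕1 = 0
s2: b2⊕b3⊕b6⊕b7 = 1⊕1⊕1⊕1 = 0
s4: b4⊕b5⊕b6⊕b7 = 1⊕0⊕1⊕1 = 1
Syndrome (s4...s1) = 100 → position 4.

100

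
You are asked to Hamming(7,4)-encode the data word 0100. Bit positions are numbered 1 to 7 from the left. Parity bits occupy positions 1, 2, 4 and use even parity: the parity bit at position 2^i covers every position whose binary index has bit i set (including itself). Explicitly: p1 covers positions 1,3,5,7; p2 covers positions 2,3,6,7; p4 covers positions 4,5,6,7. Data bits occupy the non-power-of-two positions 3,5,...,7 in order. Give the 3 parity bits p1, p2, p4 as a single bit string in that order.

Place data bits at non-power-of-two positions: b3=0, b5=1, b6=0, b7=0.
p1 = XOR of data positions {3,5,7} = 0⊕1⊕0 = 1
p2 = XOR of data positions {3,6,7} = 0⊕0⊕0 = 0
p4 = XOR of data positions {5,6,7} = 1⊕0⊕0 = 1
Parity bits p1,p2,p4 = 101

101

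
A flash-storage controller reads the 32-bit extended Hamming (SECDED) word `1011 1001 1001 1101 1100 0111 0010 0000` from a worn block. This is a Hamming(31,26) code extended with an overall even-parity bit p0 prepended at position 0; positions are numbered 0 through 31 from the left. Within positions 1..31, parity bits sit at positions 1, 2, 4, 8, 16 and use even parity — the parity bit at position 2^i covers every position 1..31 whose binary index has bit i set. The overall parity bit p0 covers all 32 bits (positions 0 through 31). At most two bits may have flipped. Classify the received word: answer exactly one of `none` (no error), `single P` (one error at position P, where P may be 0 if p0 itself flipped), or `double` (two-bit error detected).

s1: b1⊕b3⊕b5⊕b7⊕b9⊕b11⊕b13⊕b15⊕b17⊕b19⊕b21⊕b23⊕b25⊕b27⊕b29⊕b31 = 0⊕1⊕0⊕1⊕0⊕1⊕1⊕1⊕1⊕0⊕1⊕1⊕0⊕0⊕0⊕0 = 0
s2: b2⊕b3⊕b6⊕b7⊕b10⊕b11⊕b14⊕b15⊕b18⊕b19⊕b22⊕b23⊕b26⊕b27⊕b30⊕b31 = 1⊕1⊕0⊕1⊕0⊕1⊕0⊕1⊕0⊕0⊕1⊕1⊕1⊕0⊕0⊕0 = 0
s4: b4⊕b5⊕b6⊕b7⊕b12⊕b13⊕b14⊕b15⊕b20⊕b21⊕b22⊕b23⊕b28⊕b29⊕b30⊕b31 = 1⊕0⊕0⊕1⊕1⊕1⊕0⊕1⊕0⊕1⊕1⊕1⊕0⊕0⊕0⊕0 = 0
s8: b8⊕b9⊕b10⊕b11⊕b12⊕b13⊕b14⊕b15⊕b24⊕b25⊕b26⊕b27⊕b28⊕b29⊕b30⊕b31 = 1⊕0⊕0⊕1⊕1⊕1⊕0⊕1⊕0⊕0⊕1⊕0⊕0⊕0⊕0⊕0 = 0
s16: b16⊕b17⊕b18⊕b19⊕b20⊕b21⊕b22⊕b23⊕b24⊕b25⊕b26⊕b27⊕b28⊕b29⊕b30⊕b31 = 1⊕1⊕0⊕0⊕0⊕1⊕1⊕1⊕0⊕0⊕1⊕0⊕0⊕0⊕0⊕0 = 0
Syndrome (s16...s1) = 00000 → position 0 (no error).
Overall parity (XOR of all 32 bits, including p0): 1⊕0⊕1⊕1⊕1⊕0⊕0⊕1⊕1⊕0⊕0⊕1⊕1⊕1⊕0⊕1⊕1⊕1⊕0⊕0⊕0⊕1⊕1⊕1⊕0⊕0⊕1⊕0⊕0⊕0⊕0⊕0 = 0
Overall=0, syndrome position=0 → no error.

none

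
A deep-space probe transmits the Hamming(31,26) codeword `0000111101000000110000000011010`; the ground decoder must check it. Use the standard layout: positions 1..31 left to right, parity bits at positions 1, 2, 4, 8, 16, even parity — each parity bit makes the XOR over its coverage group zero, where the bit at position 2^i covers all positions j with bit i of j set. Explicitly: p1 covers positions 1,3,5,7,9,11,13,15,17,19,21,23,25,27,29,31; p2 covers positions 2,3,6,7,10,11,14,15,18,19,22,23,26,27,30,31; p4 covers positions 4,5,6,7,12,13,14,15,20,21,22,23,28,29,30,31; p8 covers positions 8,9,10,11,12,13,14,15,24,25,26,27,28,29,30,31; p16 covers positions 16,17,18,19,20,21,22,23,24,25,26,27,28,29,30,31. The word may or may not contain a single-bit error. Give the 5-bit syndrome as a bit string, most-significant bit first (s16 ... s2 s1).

11100

s1: b1⊕b3⊕b5⊕b7⊕b9⊕b11⊕b13⊕b15⊕b17⊕b19⊕b21⊕b23⊕b25⊕b27⊕b29⊕b31 = 0⊕0⊕1⊕1⊕0⊕0⊕0⊕0⊕1⊕0⊕0⊕0⊕0⊕1⊕0⊕0 = 0
s2: b2⊕b3⊕b6⊕b7⊕b10⊕b11⊕b14⊕b15⊕b18⊕b19⊕b22⊕b23⊕b26⊕b27⊕b30⊕b31 = 0⊕0⊕1⊕1⊕1⊕0⊕0⊕0⊕1⊕0⊕0⊕0⊕0⊕1⊕1⊕0 = 0
s4: b4⊕b5⊕b6⊕b7⊕b12⊕b13⊕b14⊕b15⊕b20⊕b21⊕b22⊕b23⊕b28⊕b29⊕b30⊕b31 = 0⊕1⊕1⊕1⊕0⊕0⊕0⊕0⊕0⊕0⊕0⊕0⊕1⊕0⊕1⊕0 = 1
s8: b8⊕b9⊕b10⊕b11⊕b12⊕b13⊕b14⊕b15⊕b24⊕b25⊕b26⊕b27⊕b28⊕b29⊕b30⊕b31 = 1⊕0⊕1⊕0⊕0⊕0⊕0⊕0⊕0⊕0⊕0⊕1⊕1⊕0⊕1⊕0 = 1
s16: b16⊕b17⊕b18⊕b19⊕b20⊕b21⊕b22⊕b23⊕b24⊕b25⊕b26⊕b27⊕b28⊕b29⊕b30⊕b31 = 0⊕1⊕1⊕0⊕0⊕0⊕0⊕0⊕0⊕0⊕0⊕1⊕1⊕0⊕1⊕0 = 1
Syndrome (s16...s1) = 11100 → position 28.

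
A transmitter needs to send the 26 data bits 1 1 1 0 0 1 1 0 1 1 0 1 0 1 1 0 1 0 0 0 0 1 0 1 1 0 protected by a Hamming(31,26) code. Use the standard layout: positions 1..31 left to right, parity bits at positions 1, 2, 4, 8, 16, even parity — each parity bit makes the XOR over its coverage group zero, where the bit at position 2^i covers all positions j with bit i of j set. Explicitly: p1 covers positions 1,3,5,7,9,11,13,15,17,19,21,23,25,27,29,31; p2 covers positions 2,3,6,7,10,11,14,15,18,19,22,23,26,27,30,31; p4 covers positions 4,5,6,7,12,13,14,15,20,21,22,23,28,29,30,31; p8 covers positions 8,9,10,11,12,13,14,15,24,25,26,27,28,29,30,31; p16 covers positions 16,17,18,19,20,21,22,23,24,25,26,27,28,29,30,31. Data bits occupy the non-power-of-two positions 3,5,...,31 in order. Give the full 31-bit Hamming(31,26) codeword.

0110110101101101101101000010110

Place data bits at non-power-of-two positions: b3=1, b5=1, b6=1, b7=0, b9=0, b10=1, b11=1, b12=0, b13=1, b14=1, b15=0, b17=1, b18=0, b19=1, b20=1, b21=0, b22=1, b23=0, b24=0, b25=0, b26=0, b27=1, b28=0, b29=1, b30=1, b31=0.
p1 = XOR of data positions {3,5,7,9,11,13,15,17,19,21,23,25,27,29,31} = 1⊕1⊕0⊕0⊕1⊕1⊕0⊕1⊕1⊕0⊕0⊕0⊕1⊕1⊕0 = 0
p2 = XOR of data positions {3,6,7,10,11,14,15,18,19,22,23,26,27,30,31} = 1⊕1⊕0⊕1⊕1⊕1⊕0⊕0⊕1⊕1⊕0⊕0⊕1⊕1⊕0 = 1
p4 = XOR of data positions {5,6,7,12,13,14,15,20,21,22,23,28,29,30,31} = 1⊕1⊕0⊕0⊕1⊕1⊕0⊕1⊕0⊕1⊕0⊕0⊕1⊕1⊕0 = 0
p8 = XOR of data positions {9,10,11,12,13,14,15,24,25,26,27,28,29,30,31} = 0⊕1⊕1⊕0⊕1⊕1⊕0⊕0⊕0⊕0⊕1⊕0⊕1⊕1⊕0 = 1
p16 = XOR of data positions {17,18,19,20,21,22,23,24,25,26,27,28,29,30,31} = 1⊕0⊕1⊕1⊕0⊕1⊕0⊕0⊕0⊕0⊕1⊕0⊕1⊕1⊕0 = 1
Codeword b1..b31 = 0110110101101101101101000010110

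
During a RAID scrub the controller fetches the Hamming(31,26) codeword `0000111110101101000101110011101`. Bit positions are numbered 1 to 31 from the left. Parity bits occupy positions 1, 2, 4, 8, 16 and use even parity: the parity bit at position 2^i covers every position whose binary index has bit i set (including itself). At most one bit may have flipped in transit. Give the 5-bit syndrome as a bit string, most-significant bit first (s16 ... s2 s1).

10101

s1: b1⊕b3⊕b5⊕b7⊕b9⊕b11⊕b13⊕b15⊕b17⊕b19⊕b21⊕b23⊕b25⊕b27⊕b29⊕b31 = 0⊕0⊕1⊕1⊕1⊕1⊕1⊕0⊕0⊕0⊕0⊕1⊕0⊕1⊕1⊕1 = 1
s2: b2⊕b3⊕b6⊕b7⊕b10⊕b11⊕b14⊕b15⊕b18⊕b19⊕b22⊕b23⊕b26⊕b27⊕b30⊕b31 = 0⊕0⊕1⊕1⊕0⊕1⊕1⊕0⊕0⊕0⊕1⊕1⊕0⊕1⊕0⊕1 = 0
s4: b4⊕b5⊕b6⊕b7⊕b12⊕b13⊕b14⊕b15⊕b20⊕b21⊕b22⊕b23⊕b28⊕b29⊕b30⊕b31 = 0⊕1⊕1⊕1⊕0⊕1⊕1⊕0⊕1⊕0⊕1⊕1⊕1⊕1⊕0⊕1 = 1
s8: b8⊕b9⊕b10⊕b11⊕b12⊕b13⊕b14⊕b15⊕b24⊕b25⊕b26⊕b27⊕b28⊕b29⊕b30⊕b31 = 1⊕1⊕0⊕1⊕0⊕1⊕1⊕0⊕1⊕0⊕0⊕1⊕1⊕1⊕0⊕1 = 0
s16: b16⊕b17⊕b18⊕b19⊕b20⊕b21⊕b22⊕b23⊕b24⊕b25⊕b26⊕b27⊕b28⊕b29⊕b30⊕b31 = 1⊕0⊕0⊕0⊕1⊕0⊕1⊕1⊕1⊕0⊕0⊕1⊕1⊕1⊕0⊕1 = 1
Syndrome (s16...s1) = 10101 → position 21.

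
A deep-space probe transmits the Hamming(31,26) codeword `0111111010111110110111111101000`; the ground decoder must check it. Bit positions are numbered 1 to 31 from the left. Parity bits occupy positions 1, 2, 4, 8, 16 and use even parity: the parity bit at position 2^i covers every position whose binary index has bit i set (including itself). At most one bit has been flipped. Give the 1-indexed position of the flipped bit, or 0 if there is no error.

s1: b1⊕b3⊕b5⊕b7⊕b9⊕b11⊕b13⊕b15⊕b17⊕b19⊕b21⊕b23⊕b25⊕b27⊕b29⊕b31 = 0⊕1⊕1⊕1⊕1⊕1⊕1⊕1⊕1⊕0⊕1⊕1⊕1⊕0⊕0⊕0 = 1
s2: b2⊕b3⊕b6⊕b7⊕b10⊕b11⊕b14⊕b15⊕b18⊕b19⊕b22⊕b23⊕b26⊕b27⊕b30⊕b31 = 1⊕1⊕1⊕1⊕0⊕1⊕1⊕1⊕1⊕0⊕1⊕1⊕1⊕0⊕0⊕0 = 1
s4: b4⊕b5⊕b6⊕b7⊕b12⊕b13⊕b14⊕b15⊕b20⊕b21⊕b22⊕b23⊕b28⊕b29⊕b30⊕b31 = 1⊕1⊕1⊕1⊕1⊕1⊕1⊕1⊕1⊕1⊕1⊕1⊕1⊕0⊕0⊕0 = 1
s8: b8⊕b9⊕b10⊕b11⊕b12⊕b13⊕b14⊕b15⊕b24⊕b25⊕b26⊕b27⊕b28⊕b29⊕b30⊕b31 = 0⊕1⊕0⊕1⊕1⊕1⊕1⊕1⊕1⊕1⊕1⊕0⊕1⊕0⊕0⊕0 = 0
s16: b16⊕b17⊕b18⊕b19⊕b20⊕b21⊕b22⊕b23⊕b24⊕b25⊕b26⊕b27⊕b28⊕b29⊕b30⊕b31 = 0⊕1⊕1⊕0⊕1⊕1⊕1⊕1⊕1⊕1⊕1⊕0⊕1⊕0⊕0⊕0 = 0
Syndrome (s16...s1) = 00111 → position 7.

7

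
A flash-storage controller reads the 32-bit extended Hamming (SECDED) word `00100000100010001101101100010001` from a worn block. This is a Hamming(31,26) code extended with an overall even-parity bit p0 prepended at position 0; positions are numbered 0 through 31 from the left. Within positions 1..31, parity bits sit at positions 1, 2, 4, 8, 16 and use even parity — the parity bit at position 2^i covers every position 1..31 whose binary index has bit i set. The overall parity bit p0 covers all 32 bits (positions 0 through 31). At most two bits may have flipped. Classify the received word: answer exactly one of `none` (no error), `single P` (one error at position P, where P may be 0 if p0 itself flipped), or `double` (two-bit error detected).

single 5

s1: b1⊕b3⊕b5⊕b7⊕b9⊕b11⊕b13⊕b15⊕b17⊕b19⊕b21⊕b23⊕b25⊕b27⊕b29⊕b31 = 0⊕0⊕0⊕0⊕0⊕0⊕0⊕0⊕1⊕1⊕0⊕1⊕0⊕1⊕0⊕1 = 1
s2: b2⊕b3⊕b6⊕b7⊕b10⊕b11⊕b14⊕b15⊕b18⊕b19⊕b22⊕b23⊕b26⊕b27⊕b30⊕b31 = 1⊕0⊕0⊕0⊕0⊕0⊕0⊕0⊕0⊕1⊕1⊕1⊕0⊕1⊕0⊕1 = 0
s4: b4⊕b5⊕b6⊕b7⊕b12⊕b13⊕b14⊕b15⊕b20⊕b21⊕b22⊕b23⊕b28⊕b29⊕b30⊕b31 = 0⊕0⊕0⊕0⊕1⊕0⊕0⊕0⊕1⊕0⊕1⊕1⊕0⊕0⊕0⊕1 = 1
s8: b8⊕b9⊕b10⊕b11⊕b12⊕b13⊕b14⊕b15⊕b24⊕b25⊕b26⊕b27⊕b28⊕b29⊕b30⊕b31 = 1⊕0⊕0⊕0⊕1⊕0⊕0⊕0⊕0⊕0⊕0⊕1⊕0⊕0⊕0⊕1 = 0
s16: b16⊕b17⊕b18⊕b19⊕b20⊕b21⊕b22⊕b23⊕b24⊕b25⊕b26⊕b27⊕b28⊕b29⊕b30⊕b31 = 1⊕1⊕0⊕1⊕1⊕0⊕1⊕1⊕0⊕0⊕0⊕1⊕0⊕0⊕0⊕1 = 0
Syndrome (s16...s1) = 00101 → position 5.
Overall parity (XOR of all 32 bits, including p0): 0⊕0⊕1⊕0⊕0⊕0⊕0⊕0⊕1⊕0⊕0⊕0⊕1⊕0⊕0⊕0⊕1⊕1⊕0⊕1⊕1⊕0⊕1⊕1⊕0⊕0⊕0⊕1⊕0⊕0⊕0⊕1 = 1
Overall=1, syndrome position=5 → single-bit error at position 5.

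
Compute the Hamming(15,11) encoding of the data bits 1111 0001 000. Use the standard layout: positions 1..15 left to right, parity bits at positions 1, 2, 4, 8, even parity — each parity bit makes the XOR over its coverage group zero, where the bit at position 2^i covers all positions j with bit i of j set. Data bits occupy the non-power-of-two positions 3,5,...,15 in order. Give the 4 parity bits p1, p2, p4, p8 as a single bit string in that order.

1101

Place data bits at non-power-of-two positions: b3=1, b5=1, b6=1, b7=1, b9=0, b10=0, b11=0, b12=1, b13=0, b14=0, b15=0.
p1 = XOR of data positions {3,5,7,9,11,13,15} = 1⊕1⊕1⊕0⊕0⊕0⊕0 = 1
p2 = XOR of data positions {3,6,7,10,11,14,15} = 1⊕1⊕1⊕0⊕0⊕0⊕0 = 1
p4 = XOR of data positions {5,6,7,12,13,14,15} = 1⊕1⊕1⊕1⊕0⊕0⊕0 = 0
p8 = XOR of data positions {9,10,11,12,13,14,15} = 0⊕0⊕0⊕1⊕0⊕0⊕0 = 1
Parity bits p1,p2,p4,p8 = 1101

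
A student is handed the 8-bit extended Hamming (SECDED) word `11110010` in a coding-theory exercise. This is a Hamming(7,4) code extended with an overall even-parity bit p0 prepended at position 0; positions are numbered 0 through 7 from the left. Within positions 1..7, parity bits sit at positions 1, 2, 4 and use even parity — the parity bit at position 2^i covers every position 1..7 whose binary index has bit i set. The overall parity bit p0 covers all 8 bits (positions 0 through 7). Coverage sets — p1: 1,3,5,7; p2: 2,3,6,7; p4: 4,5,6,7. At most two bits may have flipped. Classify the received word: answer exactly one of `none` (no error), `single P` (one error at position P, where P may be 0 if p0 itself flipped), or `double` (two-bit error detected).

single 6

s1: b1⊕b3⊕b5⊕b7 = 1⊕1⊕0⊕0 = 0
s2: b2⊕b3⊕b6⊕b7 = 1⊕1⊕1⊕0 = 1
s4: b4⊕b5⊕b6⊕b7 = 0⊕0⊕1⊕0 = 1
Syndrome (s4...s1) = 110 → position 6.
Overall parity (XOR of all 8 bits, including p0): 1⊕1⊕1⊕1⊕0⊕0⊕1⊕0 = 1
Overall=1, syndrome position=6 → single-bit error at position 6.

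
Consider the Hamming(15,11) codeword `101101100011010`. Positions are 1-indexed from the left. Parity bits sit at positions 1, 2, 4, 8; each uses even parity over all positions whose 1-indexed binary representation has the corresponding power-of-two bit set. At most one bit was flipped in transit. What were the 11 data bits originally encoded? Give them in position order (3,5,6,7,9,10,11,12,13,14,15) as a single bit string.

10110011000

s1: b1⊕b3⊕b5⊕b7⊕b9⊕b11⊕b13⊕b15 = 1⊕1⊕0⊕1⊕0⊕1⊕0⊕0 = 0
s2: b2⊕b3⊕b6⊕b7⊕b10⊕b11⊕b14⊕b15 = 0⊕1⊕1⊕1⊕0⊕1⊕1⊕0 = 1
s4: b4⊕b5⊕b6⊕b7⊕b12⊕b13⊕b14⊕b15 = 1⊕0⊕1⊕1⊕1⊕0⊕1⊕0 = 1
s8: b8⊕b9⊕b10⊕b11⊕b12⊕b13⊕b14⊕b15 = 0⊕0⊕0⊕1⊕1⊕0⊕1⊕0 = 1
Syndrome (s8...s1) = 1110 → position 14.
Flip bit 14: corrected codeword = 101101100011000
Data bits at positions 3,5,6,7,9,10,11,12,13,14,15: 10110011000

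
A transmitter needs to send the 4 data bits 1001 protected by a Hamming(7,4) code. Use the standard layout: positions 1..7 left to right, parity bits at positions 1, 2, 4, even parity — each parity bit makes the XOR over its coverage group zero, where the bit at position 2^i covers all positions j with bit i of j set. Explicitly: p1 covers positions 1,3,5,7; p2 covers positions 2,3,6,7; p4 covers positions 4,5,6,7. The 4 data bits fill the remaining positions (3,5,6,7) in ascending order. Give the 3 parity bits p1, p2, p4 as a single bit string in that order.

Place data bits at non-power-of-two positions: b3=1, b5=0, b6=0, b7=1.
p1 = XOR of data positions {3,5,7} = 1⊕0⊕1 = 0
p2 = XOR of data positions {3,6,7} = 1⊕0⊕1 = 0
p4 = XOR of data positions {5,6,7} = 0⊕0⊕1 = 1
Parity bits p1,p2,p4 = 001

001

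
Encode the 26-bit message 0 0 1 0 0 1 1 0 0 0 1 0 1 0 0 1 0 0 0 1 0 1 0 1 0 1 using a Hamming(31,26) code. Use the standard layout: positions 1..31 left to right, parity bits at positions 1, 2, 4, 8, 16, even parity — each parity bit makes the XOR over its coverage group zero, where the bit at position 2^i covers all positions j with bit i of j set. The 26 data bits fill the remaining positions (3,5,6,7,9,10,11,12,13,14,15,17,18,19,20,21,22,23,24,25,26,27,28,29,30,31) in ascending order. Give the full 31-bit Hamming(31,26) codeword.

1101010101100010010010001010101

Place data bits at non-power-of-two positions: b3=0, b5=0, b6=1, b7=0, b9=0, b10=1, b11=1, b12=0, b13=0, b14=0, b15=1, b17=0, b18=1, b19=0, b20=0, b21=1, b22=0, b23=0, b24=0, b25=1, b26=0, b27=1, b28=0, b29=1, b30=0, b31=1.
p1 = XOR of data positions {3,5,7,9,11,13,15,17,19,21,23,25,27,29,31} = 0⊕0⊕0⊕0⊕1⊕0⊕1⊕0⊕0⊕1⊕0⊕1⊕1⊕1⊕1 = 1
p2 = XOR of data positions {3,6,7,10,11,14,15,18,19,22,23,26,27,30,31} = 0⊕1⊕0⊕1⊕1⊕0⊕1⊕1⊕0⊕0⊕0⊕0⊕1⊕0⊕1 = 1
p4 = XOR of data positions {5,6,7,12,13,14,15,20,21,22,23,28,29,30,31} = 0⊕1⊕0⊕0⊕0⊕0⊕1⊕0⊕1⊕0⊕0⊕0⊕1⊕0⊕1 = 1
p8 = XOR of data positions {9,10,11,12,13,14,15,24,25,26,27,28,29,30,31} = 0⊕1⊕1⊕0⊕0⊕0⊕1⊕0⊕1⊕0⊕1⊕0⊕1⊕0⊕1 = 1
p16 = XOR of data positions {17,18,19,20,21,22,23,24,25,26,27,28,29,30,31} = 0⊕1⊕0⊕0⊕1⊕0⊕0⊕0⊕1⊕0⊕1⊕0⊕1⊕0⊕1 = 0
Codeword b1..b31 = 1101010101100010010010001010101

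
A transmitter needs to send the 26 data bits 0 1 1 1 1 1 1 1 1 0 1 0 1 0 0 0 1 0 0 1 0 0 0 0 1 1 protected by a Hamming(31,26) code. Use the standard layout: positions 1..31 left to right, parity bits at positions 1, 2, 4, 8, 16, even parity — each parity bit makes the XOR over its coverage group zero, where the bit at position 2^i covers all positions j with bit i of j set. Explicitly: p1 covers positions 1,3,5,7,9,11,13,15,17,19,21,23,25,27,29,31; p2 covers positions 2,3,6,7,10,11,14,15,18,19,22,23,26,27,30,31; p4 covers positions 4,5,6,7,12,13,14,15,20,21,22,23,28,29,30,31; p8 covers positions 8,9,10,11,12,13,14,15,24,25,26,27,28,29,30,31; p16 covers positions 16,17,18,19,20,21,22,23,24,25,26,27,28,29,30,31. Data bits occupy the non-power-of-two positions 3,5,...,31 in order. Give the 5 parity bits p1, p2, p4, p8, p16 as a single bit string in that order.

01111

Place data bits at non-power-of-two positions: b3=0, b5=1, b6=1, b7=1, b9=1, b10=1, b11=1, b12=1, b13=1, b14=0, b15=1, b17=0, b18=1, b19=0, b20=0, b21=0, b22=1, b23=0, b24=0, b25=1, b26=0, b27=0, b28=0, b29=0, b30=1, b31=1.
p1 = XOR of data positions {3,5,7,9,11,13,15,17,19,21,23,25,27,29,31} = 0⊕1⊕1⊕1⊕1⊕1⊕1⊕0⊕0⊕0⊕0⊕1⊕0⊕0⊕1 = 0
p2 = XOR of data positions {3,6,7,10,11,14,15,18,19,22,23,26,27,30,31} = 0⊕1⊕1⊕1⊕1⊕0⊕1⊕1⊕0⊕1⊕0⊕0⊕0⊕1⊕1 = 1
p4 = XOR of data positions {5,6,7,12,13,14,15,20,21,22,23,28,29,30,31} = 1⊕1⊕1⊕1⊕1⊕0⊕1⊕0⊕0⊕1⊕0⊕0⊕0⊕1⊕1 = 1
p8 = XOR of data positions {9,10,11,12,13,14,15,24,25,26,27,28,29,30,31} = 1⊕1⊕1⊕1⊕1⊕0⊕1⊕0⊕1⊕0⊕0⊕0⊕0⊕1⊕1 = 1
p16 = XOR of data positions {17,18,19,20,21,22,23,24,25,26,27,28,29,30,31} = 0⊕1⊕0⊕0⊕0⊕1⊕0⊕0⊕1⊕0⊕0⊕0⊕0⊕1⊕1 = 1
Parity bits p1,p2,p4,p8,p16 = 01111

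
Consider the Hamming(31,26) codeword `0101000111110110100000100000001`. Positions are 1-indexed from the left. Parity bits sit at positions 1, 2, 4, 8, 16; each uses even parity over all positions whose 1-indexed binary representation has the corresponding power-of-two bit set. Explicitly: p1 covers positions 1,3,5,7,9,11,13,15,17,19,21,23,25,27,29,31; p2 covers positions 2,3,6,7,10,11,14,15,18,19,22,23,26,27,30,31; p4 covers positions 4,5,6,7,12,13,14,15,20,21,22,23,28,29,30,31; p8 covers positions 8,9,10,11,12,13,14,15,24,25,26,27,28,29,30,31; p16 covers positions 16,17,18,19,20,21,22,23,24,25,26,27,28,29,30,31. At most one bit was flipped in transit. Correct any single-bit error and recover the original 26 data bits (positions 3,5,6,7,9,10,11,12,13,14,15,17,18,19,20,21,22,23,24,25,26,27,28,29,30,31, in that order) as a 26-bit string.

00001111011110000100000001

s1: b1⊕b3⊕b5⊕b7⊕b9⊕b11⊕b13⊕b15⊕b17⊕b19⊕b21⊕b23⊕b25⊕b27⊕b29⊕b31 = 0⊕0⊕0⊕0⊕1⊕1⊕0⊕1⊕1⊕0⊕0⊕1⊕0⊕0⊕0⊕1 = 0
s2: b2⊕b3⊕b6⊕b7⊕b10⊕b11⊕b14⊕b15⊕b18⊕b19⊕b22⊕b23⊕b26⊕b27⊕b30⊕b31 = 1⊕0⊕0⊕0⊕1⊕1⊕1⊕1⊕0⊕0⊕0⊕1⊕0⊕0⊕0⊕1 = 1
s4: b4⊕b5⊕b6⊕b7⊕b12⊕b13⊕b14⊕b15⊕b20⊕b21⊕b22⊕b23⊕b28⊕b29⊕b30⊕b31 = 1⊕0⊕0⊕0⊕1⊕0⊕1⊕1⊕0⊕0⊕0⊕1⊕0⊕0⊕0⊕1 = 0
s8: b8⊕b9⊕b10⊕b11⊕b12⊕b13⊕b14⊕b15⊕b24⊕b25⊕b26⊕b27⊕b28⊕b29⊕b30⊕b31 = 1⊕1⊕1⊕1⊕1⊕0⊕1⊕1⊕0⊕0⊕0⊕0⊕0⊕0⊕0⊕1 = 0
s16: b16⊕b17⊕b18⊕b19⊕b20⊕b21⊕b22⊕b23⊕b24⊕b25⊕b26⊕b27⊕b28⊕b29⊕b30⊕b31 = 0⊕1⊕0⊕0⊕0⊕0⊕0⊕1⊕0⊕0⊕0⊕0⊕0⊕0⊕0⊕1 = 1
Syndrome (s16...s1) = 10010 → position 18.
Flip bit 18: corrected codeword = 0101000111110110110000100000001
Data bits at positions 3,5,6,7,9,10,11,12,13,14,15,17,18,19,20,21,22,23,24,25,26,27,28,29,30,31: 00001111011110000100000001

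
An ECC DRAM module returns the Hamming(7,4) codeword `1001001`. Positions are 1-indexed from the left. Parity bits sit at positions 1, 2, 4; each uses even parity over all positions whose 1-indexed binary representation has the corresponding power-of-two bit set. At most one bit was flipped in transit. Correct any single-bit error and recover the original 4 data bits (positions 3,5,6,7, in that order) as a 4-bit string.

0001

s1: b1⊕b3⊕b5⊕b7 = 1⊕0⊕0⊕1 = 0
s2: b2⊕b3⊕b6⊕b7 = 0⊕0⊕0⊕1 = 1
s4: b4⊕b5⊕b6⊕b7 = 1⊕0⊕0⊕1 = 0
Syndrome (s4...s1) = 010 → position 2.
Flip bit 2: corrected codeword = 1101001
Data bits at positions 3,5,6,7: 0001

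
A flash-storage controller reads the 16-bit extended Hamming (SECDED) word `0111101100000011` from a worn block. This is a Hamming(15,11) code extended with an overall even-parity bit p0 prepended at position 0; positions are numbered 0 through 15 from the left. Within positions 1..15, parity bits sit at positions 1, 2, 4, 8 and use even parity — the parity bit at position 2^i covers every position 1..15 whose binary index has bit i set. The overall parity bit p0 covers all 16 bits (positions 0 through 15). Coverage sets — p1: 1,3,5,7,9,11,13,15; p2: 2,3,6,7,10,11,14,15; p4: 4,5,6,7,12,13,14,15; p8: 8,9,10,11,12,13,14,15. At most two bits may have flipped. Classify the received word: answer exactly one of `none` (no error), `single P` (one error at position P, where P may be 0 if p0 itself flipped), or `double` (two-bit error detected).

double

s1: b1⊕b3⊕b5⊕b7⊕b9⊕b11⊕b13⊕b15 = 1⊕1⊕0⊕1⊕0⊕0⊕0⊕1 = 0
s2: b2⊕b3⊕b6⊕b7⊕b10⊕b11⊕b14⊕b15 = 1⊕1⊕1⊕1⊕0⊕0⊕1⊕1 = 0
s4: b4⊕b5⊕b6⊕b7⊕b12⊕b13⊕b14⊕b15 = 1⊕0⊕1⊕1⊕0⊕0⊕1⊕1 = 1
s8: b8⊕b9⊕b10⊕b11⊕b12⊕b13⊕b14⊕b15 = 0⊕0⊕0⊕0⊕0⊕0⊕1⊕1 = 0
Syndrome (s8...s1) = 0100 → position 4.
Overall parity (XOR of all 16 bits, including p0): 0⊕1⊕1⊕1⊕1⊕0⊕1⊕1⊕0⊕0⊕0⊕0⊕0⊕0⊕1⊕1 = 0
Overall=0, syndrome position=4 → double-bit error detected (uncorrectable).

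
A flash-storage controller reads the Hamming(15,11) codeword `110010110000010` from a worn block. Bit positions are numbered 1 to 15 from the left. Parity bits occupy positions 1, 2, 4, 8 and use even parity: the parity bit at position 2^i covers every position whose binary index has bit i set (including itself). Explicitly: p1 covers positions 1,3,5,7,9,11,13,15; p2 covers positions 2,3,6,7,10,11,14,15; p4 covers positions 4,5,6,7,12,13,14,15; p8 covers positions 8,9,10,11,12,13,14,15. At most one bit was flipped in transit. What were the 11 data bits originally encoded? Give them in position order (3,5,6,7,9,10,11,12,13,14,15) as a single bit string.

s1: b1⊕b3⊕b5⊕b7⊕b9⊕b11⊕b13⊕b15 = 1⊕0⊕1⊕1⊕0⊕0⊕0⊕0 = 1
s2: b2⊕b3⊕b6⊕b7⊕b10⊕b11⊕b14⊕b15 = 1⊕0⊕0⊕1⊕0⊕0⊕1⊕0 = 1
s4: b4⊕b5⊕b6⊕b7⊕b12⊕b13⊕b14⊕b15 = 0⊕1⊕0⊕1⊕0⊕0⊕1⊕0 = 1
s8: b8⊕b9⊕b10⊕b11⊕b12⊕b13⊕b14⊕b15 = 1⊕0⊕0⊕0⊕0⊕0⊕1⊕0 = 0
Syndrome (s8...s1) = 0111 → position 7.
Flip bit 7: corrected codeword = 110010010000010
Data bits at positions 3,5,6,7,9,10,11,12,13,14,15: 01000000010

01000000010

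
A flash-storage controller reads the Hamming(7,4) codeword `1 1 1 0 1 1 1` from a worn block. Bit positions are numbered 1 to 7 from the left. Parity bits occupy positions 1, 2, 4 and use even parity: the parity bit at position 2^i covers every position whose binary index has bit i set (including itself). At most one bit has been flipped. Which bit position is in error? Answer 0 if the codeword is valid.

s1: b1⊕b3⊕b5⊕b7 = 1⊕1⊕1⊕1 = 0
s2: b2⊕b3⊕b6⊕b7 = 1⊕1⊕1⊕1 = 0
s4: b4⊕b5⊕b6⊕b7 = 0⊕1⊕1⊕1 = 1
Syndrome (s4...s1) = 100 → position 4.

4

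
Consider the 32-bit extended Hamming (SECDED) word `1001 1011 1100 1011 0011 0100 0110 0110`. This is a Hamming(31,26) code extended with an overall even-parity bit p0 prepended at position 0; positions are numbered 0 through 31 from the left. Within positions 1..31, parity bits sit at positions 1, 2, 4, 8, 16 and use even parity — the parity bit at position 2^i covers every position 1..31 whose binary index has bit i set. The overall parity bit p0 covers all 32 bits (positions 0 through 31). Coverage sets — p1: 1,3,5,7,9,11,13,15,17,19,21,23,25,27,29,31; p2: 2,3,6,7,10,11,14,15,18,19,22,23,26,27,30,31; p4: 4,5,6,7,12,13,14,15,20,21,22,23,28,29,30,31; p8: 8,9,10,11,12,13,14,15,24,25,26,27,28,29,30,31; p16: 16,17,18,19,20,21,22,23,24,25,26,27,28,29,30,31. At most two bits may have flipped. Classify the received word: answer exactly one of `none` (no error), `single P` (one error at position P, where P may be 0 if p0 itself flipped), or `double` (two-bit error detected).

single 30

s1: b1⊕b3⊕b5⊕b7⊕b9⊕b11⊕b13⊕b15⊕b17⊕b19⊕b21⊕b23⊕b25⊕b27⊕b29⊕b31 = 0⊕1⊕0⊕1⊕1⊕0⊕0⊕1⊕0⊕1⊕1⊕0⊕1⊕0⊕1⊕0 = 0
s2: b2⊕b3⊕b6⊕b7⊕b10⊕b11⊕b14⊕b15⊕b18⊕b19⊕b22⊕b23⊕b26⊕b27⊕b30⊕b31 = 0⊕1⊕1⊕1⊕0⊕0⊕1⊕1⊕1⊕1⊕0⊕0⊕1⊕0⊕1⊕0 = 1
s4: b4⊕b5⊕b6⊕b7⊕b12⊕b13⊕b14⊕b15⊕b20⊕b21⊕b22⊕b23⊕b28⊕b29⊕b30⊕b31 = 1⊕0⊕1⊕1⊕1⊕0⊕1⊕1⊕0⊕1⊕0⊕0⊕0⊕1⊕1⊕0 = 1
s8: b8⊕b9⊕b10⊕b11⊕b12⊕b13⊕b14⊕b15⊕b24⊕b25⊕b26⊕b27⊕b28⊕b29⊕b30⊕b31 = 1⊕1⊕0⊕0⊕1⊕0⊕1⊕1⊕0⊕1⊕1⊕0⊕0⊕1⊕1⊕0 = 1
s16: b16⊕b17⊕b18⊕b19⊕b20⊕b21⊕b22⊕b23⊕b24⊕b25⊕b26⊕b27⊕b28⊕b29⊕b30⊕b31 = 0⊕0⊕1⊕1⊕0⊕1⊕0⊕0⊕0⊕1⊕1⊕0⊕0⊕1⊕1⊕0 = 1
Syndrome (s16...s1) = 11110 → position 30.
Overall parity (XOR of all 32 bits, including p0): 1⊕0⊕0⊕1⊕1⊕0⊕1⊕1⊕1⊕1⊕0⊕0⊕1⊕0⊕1⊕1⊕0⊕0⊕1⊕1⊕0⊕1⊕0⊕0⊕0⊕1⊕1⊕0⊕0⊕1⊕1⊕0 = 1
Overall=1, syndrome position=30 → single-bit error at position 30.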